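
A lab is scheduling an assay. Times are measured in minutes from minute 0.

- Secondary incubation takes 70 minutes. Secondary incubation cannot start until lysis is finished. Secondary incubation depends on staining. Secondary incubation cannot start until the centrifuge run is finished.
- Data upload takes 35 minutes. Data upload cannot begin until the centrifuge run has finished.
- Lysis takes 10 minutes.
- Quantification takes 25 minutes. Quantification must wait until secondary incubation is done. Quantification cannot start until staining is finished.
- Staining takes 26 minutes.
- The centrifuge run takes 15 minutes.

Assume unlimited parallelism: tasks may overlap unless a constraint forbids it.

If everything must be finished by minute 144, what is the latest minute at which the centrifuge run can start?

34

Quantification has no dependents, so it just needs to finish by minute 144. Starting by 144 − 25 = minute 119 achieves that.
Secondary incubation must finish before quantification (must start by minute 119). With a 70-minute duration, secondary incubation must start by 119 − 70 = minute 49.
To finish by minute 144, data upload (duration 35) must start no later than minute 109.
The centrifuge run must finish in time for secondary incubation (must start by minute 49); data upload (must start by minute 109). The tightest is minute 49, so the centrifuge run must start by 49 − 15 = minute 34.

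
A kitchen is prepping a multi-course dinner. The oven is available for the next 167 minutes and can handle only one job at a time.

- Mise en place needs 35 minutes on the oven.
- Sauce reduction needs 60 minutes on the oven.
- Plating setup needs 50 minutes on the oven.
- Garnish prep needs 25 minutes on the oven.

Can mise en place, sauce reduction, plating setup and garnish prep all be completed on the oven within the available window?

No

Running back to back, the jobs need 35 + 60 + 50 + 25 = 170 minutes on the oven.
Since 170 > 167, they cannot all fit.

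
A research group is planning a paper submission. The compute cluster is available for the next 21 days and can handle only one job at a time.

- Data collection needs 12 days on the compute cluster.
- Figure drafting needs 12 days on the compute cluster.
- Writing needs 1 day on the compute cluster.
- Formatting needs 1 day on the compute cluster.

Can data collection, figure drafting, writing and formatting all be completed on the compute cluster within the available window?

Running back to back, the jobs need 12 + 12 + 1 + 1 = 26 days on the compute cluster.
Since 26 > 21, they cannot all fit.

No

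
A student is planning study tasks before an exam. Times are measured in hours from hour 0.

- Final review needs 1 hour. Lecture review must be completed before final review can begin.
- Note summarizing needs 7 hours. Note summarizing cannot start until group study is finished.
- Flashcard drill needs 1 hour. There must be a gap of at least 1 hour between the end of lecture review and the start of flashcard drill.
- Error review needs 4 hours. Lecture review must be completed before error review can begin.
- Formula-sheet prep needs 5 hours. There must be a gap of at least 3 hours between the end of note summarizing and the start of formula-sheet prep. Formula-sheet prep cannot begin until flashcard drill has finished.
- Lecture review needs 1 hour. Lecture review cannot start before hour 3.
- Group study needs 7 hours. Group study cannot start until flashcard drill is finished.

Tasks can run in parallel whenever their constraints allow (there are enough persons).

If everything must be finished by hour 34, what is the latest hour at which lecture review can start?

Nothing follows formula-sheet prep; the deadline of hour 34 is its only limit. It must start by 34 − 5 = hour 29.
Note summarizing must finish before formula-sheet prep (must start by hour 29, minus 3-hour gap → hour 26). With a 7-hour duration, note summarizing must start by 26 − 7 = hour 19.
Since note summarizing (must start by hour 19) depends on it, group study must finish by hour 19. Backing off its 7-hour duration gives a latest start of hour 12.
Flashcard drill must finish in time for group study (must start by hour 12); formula-sheet prep (must start by hour 29). The tightest is hour 12, so flashcard drill must start by 12 − 1 = hour 11.
Nothing follows error review; the deadline of hour 34 is its only limit. It must start by 34 − 4 = hour 30.
Final review must finish by hour 34; it takes 1 hour, so it must start by 34 − 1 = hour 33.
Lecture review feeds flashcard drill (must start by hour 11, minus 1-hour gap → hour 10); error review (must start by hour 30); final review (must start by hour 33). Taking the minimum, lecture review must finish by hour 10 and start by 10 − 1 = hour 9.

9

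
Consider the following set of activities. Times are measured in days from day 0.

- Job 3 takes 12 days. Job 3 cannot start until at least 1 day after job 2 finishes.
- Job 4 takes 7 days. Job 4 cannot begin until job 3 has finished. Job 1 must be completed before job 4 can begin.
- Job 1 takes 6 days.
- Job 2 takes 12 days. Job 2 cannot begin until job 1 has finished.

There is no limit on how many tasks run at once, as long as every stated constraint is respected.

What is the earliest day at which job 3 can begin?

19

Nothing blocks job 1, so it runs from day 0 to day 6.
Job 2 waits on job 1 (finishes day 6), so it starts at day 6 and finishes at 6 + 12 = day 18.
Job 3 waits on job 2 (finishes day 18, plus 1-day gap → day 19), so the earliest it can start is day 19.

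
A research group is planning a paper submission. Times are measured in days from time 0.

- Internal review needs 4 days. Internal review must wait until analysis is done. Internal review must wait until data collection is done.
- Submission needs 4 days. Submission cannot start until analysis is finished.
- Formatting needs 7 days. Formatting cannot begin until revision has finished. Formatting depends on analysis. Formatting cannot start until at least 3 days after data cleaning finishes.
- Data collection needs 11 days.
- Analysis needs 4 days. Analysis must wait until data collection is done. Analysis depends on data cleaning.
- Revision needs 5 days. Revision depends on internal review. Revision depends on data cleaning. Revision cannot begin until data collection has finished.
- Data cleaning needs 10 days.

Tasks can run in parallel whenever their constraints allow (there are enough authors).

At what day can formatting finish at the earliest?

Data cleaning can start immediately at day 0; it finishes at day 10.
Data collection can start immediately at day 0; it finishes at day 11.
Analysis has to wait for data collection (finishes day 11); data cleaning (finishes day 10). The latest of these is day 11, so analysis runs day 11 to 11 + 4 = day 15.
Internal review needs all of analysis (finishes day 15); data collection (finishes day 11). That puts its earliest start at day 15; it finishes at 15 + 4 = day 19.
Revision has to wait for internal review (finishes day 19); data cleaning (finishes day 10); data collection (finishes day 11). The latest of these is day 19, so revision runs day 19 to 19 + 5 = day 24.
Formatting has to wait for revision (finishes day 24); analysis (finishes day 15); data cleaning (finishes day 10, plus 3-day gap → day 13). The latest of these is day 24, so formatting runs day 24 to 24 + 7 = day 31.

31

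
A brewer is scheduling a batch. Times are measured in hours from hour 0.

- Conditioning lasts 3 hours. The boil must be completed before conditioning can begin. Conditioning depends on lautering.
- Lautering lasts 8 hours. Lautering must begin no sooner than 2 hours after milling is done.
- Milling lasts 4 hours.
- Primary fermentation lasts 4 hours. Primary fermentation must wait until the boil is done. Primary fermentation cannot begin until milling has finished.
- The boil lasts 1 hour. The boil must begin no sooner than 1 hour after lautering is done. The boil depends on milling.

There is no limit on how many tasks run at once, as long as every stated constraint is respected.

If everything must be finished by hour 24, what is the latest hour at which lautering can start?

To finish by hour 24, primary fermentation (duration 4) must start no later than hour 20.
Conditioning has no dependents, so it just needs to finish by hour 24. Starting by 24 − 3 = hour 21 achieves that.
The boil feeds primary fermentation (must start by hour 20); conditioning (must start by hour 21). Taking the minimum, the boil must finish by hour 20 and start by 20 − 1 = hour 19.
For lautering: the boil (must start by hour 19, minus 1-hour gap → hour 18); conditioning (must start by hour 21). The most restrictive is hour 18; with an 8-hour duration, lautering must start by hour 10.

10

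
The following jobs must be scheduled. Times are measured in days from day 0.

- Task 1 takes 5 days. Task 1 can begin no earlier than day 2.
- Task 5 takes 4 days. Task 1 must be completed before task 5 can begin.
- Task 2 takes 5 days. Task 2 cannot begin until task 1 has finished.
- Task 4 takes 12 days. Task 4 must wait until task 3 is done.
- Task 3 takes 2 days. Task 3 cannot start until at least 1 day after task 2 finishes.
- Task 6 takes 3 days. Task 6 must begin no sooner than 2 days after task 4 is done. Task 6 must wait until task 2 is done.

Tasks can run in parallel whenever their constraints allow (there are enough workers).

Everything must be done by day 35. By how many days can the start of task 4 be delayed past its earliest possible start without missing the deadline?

3

Task 1 waits on its own release at day 2, so it starts at day 2 and finishes at 2 + 5 = day 7.
After task 1 (finishes day 7), task 2 can start at day 7 and finishes at day 12.
Task 3 waits on task 2 (finishes day 12, plus 1-day gap → day 13), so it starts at day 13 and finishes at 13 + 2 = day 15.
After task 3 (finishes day 15), task 4 can start at day 15 and finishes at day 27.

Working backward from the deadline:
Task 6 must finish by day 35; it takes 3 days, so it must start by 35 − 3 = day 32.
Task 4 has to be done before task 6 (must start by day 32, minus 2-day gap → day 30). That means finishing by day 30, i.e. starting by 30 − 12 = day 18.
So task 4 can start as early as day 15 and as late as day 18, giving 18 − 15 = 3 days of slack.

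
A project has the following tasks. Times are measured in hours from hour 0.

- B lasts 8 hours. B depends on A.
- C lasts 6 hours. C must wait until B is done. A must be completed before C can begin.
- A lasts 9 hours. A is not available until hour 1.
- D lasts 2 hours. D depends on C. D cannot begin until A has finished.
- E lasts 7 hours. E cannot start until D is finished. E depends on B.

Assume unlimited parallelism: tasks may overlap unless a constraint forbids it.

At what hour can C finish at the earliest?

24

A waits on its own release at hour 1, so it starts at hour 1 and finishes at 1 + 9 = hour 10.
B cannot begin until A (finishes hour 10). It runs from hour 10 to 10 + 8 = hour 18.
C cannot start until B (finishes hour 18); A (finishes hour 10). The controlling bound is hour 18, so C finishes at 18 + 6 = hour 24.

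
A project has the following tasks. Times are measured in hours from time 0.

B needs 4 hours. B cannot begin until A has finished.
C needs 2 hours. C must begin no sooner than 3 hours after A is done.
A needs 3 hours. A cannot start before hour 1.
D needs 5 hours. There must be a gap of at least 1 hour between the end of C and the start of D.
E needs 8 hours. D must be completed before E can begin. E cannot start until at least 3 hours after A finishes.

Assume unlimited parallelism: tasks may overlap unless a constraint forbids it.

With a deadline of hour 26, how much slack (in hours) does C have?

3

After its own release at hour 1, A can start at hour 1 and finishes at hour 4.
After A (finishes hour 4, plus 3-hour gap → hour 7), C can start at hour 7 and finishes at hour 9.

Working backward from the deadline:
E must finish by hour 26; it takes 8 hours, so it must start by 26 − 8 = hour 18.
D has to be done before E (must start by hour 18). That means finishing by hour 18, i.e. starting by 18 − 5 = hour 13.
C feeds into D (must start by hour 13, minus 1-hour gap → hour 12); so C must finish by hour 12 and therefore start by hour 10.
So C can start as early as hour 7 and as late as hour 10, giving 10 − 7 = 3 hours of slack.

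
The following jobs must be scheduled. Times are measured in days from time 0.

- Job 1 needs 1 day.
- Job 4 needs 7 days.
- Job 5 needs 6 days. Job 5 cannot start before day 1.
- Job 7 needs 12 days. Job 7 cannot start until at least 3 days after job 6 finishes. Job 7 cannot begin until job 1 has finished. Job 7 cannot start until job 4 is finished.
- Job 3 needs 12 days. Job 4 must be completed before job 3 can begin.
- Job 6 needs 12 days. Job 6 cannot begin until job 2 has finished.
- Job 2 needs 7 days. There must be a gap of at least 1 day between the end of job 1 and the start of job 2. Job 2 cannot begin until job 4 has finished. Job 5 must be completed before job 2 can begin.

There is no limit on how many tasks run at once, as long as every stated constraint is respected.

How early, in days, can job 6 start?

After its own release at day 1, job 5 can start at day 1 and finishes at day 7.
Job 4 can start immediately at day 0; it finishes at day 7.
Nothing blocks job 1, so it runs from day 0 to day 1.
Job 2 needs all of job 1 (finishes day 1, plus 1-day gap → day 2); job 4 (finishes day 7); job 5 (finishes day 7). That puts its earliest start at day 7; it finishes at 7 + 7 = day 14.
Job 6 waits on job 2 (finishes day 14), so the earliest it can start is day 14.

14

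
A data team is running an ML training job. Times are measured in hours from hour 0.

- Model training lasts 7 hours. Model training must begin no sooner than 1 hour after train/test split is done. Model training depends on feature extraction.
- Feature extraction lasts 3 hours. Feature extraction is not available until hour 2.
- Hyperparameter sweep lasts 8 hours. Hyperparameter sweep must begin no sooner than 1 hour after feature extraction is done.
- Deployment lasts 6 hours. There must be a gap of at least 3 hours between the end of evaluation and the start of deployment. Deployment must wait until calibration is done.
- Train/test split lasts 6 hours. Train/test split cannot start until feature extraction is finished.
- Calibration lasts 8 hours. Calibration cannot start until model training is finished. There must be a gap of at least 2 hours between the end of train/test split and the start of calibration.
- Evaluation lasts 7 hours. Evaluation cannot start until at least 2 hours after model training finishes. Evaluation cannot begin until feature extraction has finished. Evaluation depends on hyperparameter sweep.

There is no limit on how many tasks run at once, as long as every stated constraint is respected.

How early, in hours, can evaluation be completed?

Feature extraction cannot begin until its own release at hour 2. It runs from hour 2 to 2 + 3 = hour 5.
Hyperparameter sweep waits on feature extraction (finishes hour 5, plus 1-hour gap → hour 6), so it starts at hour 6 and finishes at 6 + 8 = hour 14.
Train/test split waits on feature extraction (finishes hour 5), so it starts at hour 5 and finishes at 5 + 6 = hour 11.
For model training: train/test split (finishes hour 11, plus 1-hour gap → hour 12); feature extraction (finishes hour 5). Taking the maximum gives a start of hour 12, and it finishes at 12 + 7 = hour 19.
For evaluation: model training (finishes hour 19, plus 2-hour gap → hour 21); feature extraction (finishes hour 5); hyperparameter sweep (finishes hour 14). Taking the maximum gives a start of hour 21, and it finishes at 21 + 7 = hour 28.

28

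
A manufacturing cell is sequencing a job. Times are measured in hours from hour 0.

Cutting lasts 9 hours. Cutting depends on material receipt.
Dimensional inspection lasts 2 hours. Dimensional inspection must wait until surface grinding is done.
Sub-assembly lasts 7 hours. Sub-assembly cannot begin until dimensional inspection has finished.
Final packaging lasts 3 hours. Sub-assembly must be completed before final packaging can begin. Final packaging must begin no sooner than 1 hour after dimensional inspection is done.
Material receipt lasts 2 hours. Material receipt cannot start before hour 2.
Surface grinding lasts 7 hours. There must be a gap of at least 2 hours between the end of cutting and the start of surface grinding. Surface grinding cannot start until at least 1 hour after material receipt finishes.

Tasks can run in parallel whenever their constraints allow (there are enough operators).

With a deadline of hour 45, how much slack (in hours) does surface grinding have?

After its own release at hour 2, material receipt can start at hour 2 and finishes at hour 4.
Cutting waits on material receipt (finishes hour 4), so it starts at hour 4 and finishes at 4 + 9 = hour 13.
Surface grinding needs all of cutting (finishes hour 13, plus 2-hour gap → hour 15); material receipt (finishes hour 4, plus 1-hour gap → hour 5). That puts its earliest start at hour 15; it finishes at 15 + 7 = hour 22.

Working backward from the deadline:
Final packaging has no dependents, so it just needs to finish by hour 45. Starting by 45 − 3 = hour 42 achieves that.
Sub-assembly must finish before final packaging (must start by hour 42). With a 7-hour duration, sub-assembly must start by 42 − 7 = hour 35.
Dimensional inspection must finish in time for sub-assembly (must start by hour 35); final packaging (must start by hour 42, minus 1-hour gap → hour 41). The tightest is hour 35, so dimensional inspection must start by 35 − 2 = hour 33.
Surface grinding has to be done before dimensional inspection (must start by hour 33). That means finishing by hour 33, i.e. starting by 33 − 7 = hour 26.
So surface grinding can start as early as hour 15 and as late as hour 26, giving 26 − 15 = 11 hours of slack.

11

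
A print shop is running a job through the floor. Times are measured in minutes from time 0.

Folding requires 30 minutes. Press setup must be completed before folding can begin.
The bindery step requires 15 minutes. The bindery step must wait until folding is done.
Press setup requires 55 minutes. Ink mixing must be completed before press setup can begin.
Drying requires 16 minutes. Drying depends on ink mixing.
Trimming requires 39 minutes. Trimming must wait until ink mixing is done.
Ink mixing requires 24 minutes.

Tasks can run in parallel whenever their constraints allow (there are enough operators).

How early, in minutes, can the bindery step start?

Ink mixing can start immediately at minute 0; it finishes at minute 24.
After ink mixing (finishes minute 24), press setup can start at minute 24 and finishes at minute 79.
Folding waits on press setup (finishes minute 79), so it starts at minute 79 and finishes at 79 + 30 = minute 109.
The bindery step waits on folding (finishes minute 109), so the earliest it can start is minute 109.

109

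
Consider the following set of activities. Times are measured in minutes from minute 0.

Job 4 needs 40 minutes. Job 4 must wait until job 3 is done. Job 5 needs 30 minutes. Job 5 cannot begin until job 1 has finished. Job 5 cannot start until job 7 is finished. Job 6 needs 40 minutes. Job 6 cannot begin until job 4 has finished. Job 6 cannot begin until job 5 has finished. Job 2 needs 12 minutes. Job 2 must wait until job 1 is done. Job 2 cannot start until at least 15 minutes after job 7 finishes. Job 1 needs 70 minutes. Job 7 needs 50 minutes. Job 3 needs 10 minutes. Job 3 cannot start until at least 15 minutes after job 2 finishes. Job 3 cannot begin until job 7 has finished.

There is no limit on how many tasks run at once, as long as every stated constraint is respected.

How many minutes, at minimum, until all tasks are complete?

Nothing blocks job 7, so it runs from minute 0 to minute 50.
Job 1 can start immediately at minute 0; it finishes at minute 70.
Job 5 has to wait for job 1 (finishes minute 70); job 7 (finishes minute 50). The latest of these is minute 70, so job 5 runs minute 70 to 70 + 30 = minute 100.
For job 2: job 1 (finishes minute 70); job 7 (finishes minute 50, plus 15-minute gap → minute 65). Taking the maximum gives a start of minute 70, and it finishes at 70 + 12 = minute 82.
Job 3 has to wait for job 2 (finishes minute 82, plus 15-minute gap → minute 97); job 7 (finishes minute 50). The latest of these is minute 97, so job 3 runs minute 97 to 97 + 10 = minute 107.
After job 3 (finishes minute 107), job 4 can start at minute 107 and finishes at minute 147.
Job 6 needs all of job 4 (finishes minute 147); job 5 (finishes minute 100). That puts its earliest start at minute 147; it finishes at 147 + 40 = minute 187.
All tasks are finished once the last one completes. Finish times: Job 1 at 70, Job 2 at 82, Job 3 at 107, Job 4 at 147, Job 5 at 100, Job 6 at 187, Job 7 at 50. The latest is minute 187.

187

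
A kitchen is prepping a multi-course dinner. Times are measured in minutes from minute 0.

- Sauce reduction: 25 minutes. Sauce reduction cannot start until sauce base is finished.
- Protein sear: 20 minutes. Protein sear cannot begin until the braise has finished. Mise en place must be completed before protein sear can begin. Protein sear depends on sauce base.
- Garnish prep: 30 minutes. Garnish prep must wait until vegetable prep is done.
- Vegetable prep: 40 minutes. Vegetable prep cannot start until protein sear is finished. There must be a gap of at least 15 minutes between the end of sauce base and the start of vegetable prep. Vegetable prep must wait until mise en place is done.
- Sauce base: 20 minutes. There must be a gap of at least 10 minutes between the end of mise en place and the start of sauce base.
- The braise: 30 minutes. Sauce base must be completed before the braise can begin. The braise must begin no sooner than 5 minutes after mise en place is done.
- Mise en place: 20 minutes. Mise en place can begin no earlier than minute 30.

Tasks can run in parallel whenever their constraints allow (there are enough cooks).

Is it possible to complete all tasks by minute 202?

Mise en place cannot begin until its own release at minute 30. It runs from minute 30 to 30 + 20 = minute 50.
Sauce base waits on mise en place (finishes minute 50, plus 10-minute gap → minute 60), so it starts at minute 60 and finishes at 60 + 20 = minute 80.
Sauce reduction waits on sauce base (finishes minute 80), so it starts at minute 80 and finishes at 80 + 25 = minute 105.
The braise has to wait for sauce base (finishes minute 80); mise en place (finishes minute 50, plus 5-minute gap → minute 55). The latest of these is minute 80, so the braise runs minute 80 to 80 + 30 = minute 110.
For protein sear: the braise (finishes minute 110); mise en place (finishes minute 50); sauce base (finishes minute 80). Taking the maximum gives a start of minute 110, and it finishes at 110 + 20 = minute 130.
Vegetable prep cannot start until protein sear (finishes minute 130); sauce base (finishes minute 80, plus 15-minute gap → minute 95); mise en place (finishes minute 50). The controlling bound is minute 130, so vegetable prep finishes at 130 + 40 = minute 170.
After vegetable prep (finishes minute 170), garnish prep can start at minute 170 and finishes at minute 200.
Every task is finished by minute 200, which is no later than the deadline of 202, so the schedule is feasible.

Yes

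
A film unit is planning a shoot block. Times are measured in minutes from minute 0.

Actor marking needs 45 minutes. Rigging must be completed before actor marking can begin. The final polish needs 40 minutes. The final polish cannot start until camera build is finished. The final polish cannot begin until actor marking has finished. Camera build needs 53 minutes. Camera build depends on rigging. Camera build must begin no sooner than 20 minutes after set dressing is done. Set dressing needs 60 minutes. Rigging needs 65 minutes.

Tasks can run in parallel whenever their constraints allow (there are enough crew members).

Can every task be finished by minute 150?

Set dressing has no prerequisites, so it starts at minute 0 and finishes at minute 60.
Rigging can start immediately at minute 0; it finishes at minute 65.
Actor marking waits on rigging (finishes minute 65), so it starts at minute 65 and finishes at 65 + 45 = minute 110.
Camera build has to wait for rigging (finishes minute 65); set dressing (finishes minute 60, plus 20-minute gap → minute 80). The latest of these is minute 80, so camera build runs minute 80 to 80 + 53 = minute 133.
For the final polish: camera build (finishes minute 133); actor marking (finishes minute 110). Taking the maximum gives a start of minute 133, and it finishes at 133 + 40 = minute 173.
The earliest everything can be done is minute 173, which is after the deadline of 150, so it is not possible.

No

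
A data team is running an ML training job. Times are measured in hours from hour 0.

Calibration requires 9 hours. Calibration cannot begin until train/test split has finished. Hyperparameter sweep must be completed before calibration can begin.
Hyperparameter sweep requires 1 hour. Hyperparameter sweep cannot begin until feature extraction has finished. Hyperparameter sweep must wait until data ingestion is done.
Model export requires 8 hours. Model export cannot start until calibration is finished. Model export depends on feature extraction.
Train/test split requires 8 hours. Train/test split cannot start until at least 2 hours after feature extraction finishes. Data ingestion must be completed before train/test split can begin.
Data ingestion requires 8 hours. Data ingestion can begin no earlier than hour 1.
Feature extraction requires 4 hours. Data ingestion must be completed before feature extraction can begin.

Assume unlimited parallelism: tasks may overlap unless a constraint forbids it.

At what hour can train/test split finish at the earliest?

Data ingestion cannot begin until its own release at hour 1. It runs from hour 1 to 1 + 8 = hour 9.
After data ingestion (finishes hour 9), feature extraction can start at hour 9 and finishes at hour 13.
Train/test split cannot start until feature extraction (finishes hour 13, plus 2-hour gap → hour 15); data ingestion (finishes hour 9). The controlling bound is hour 15, so train/test split finishes at 15 + 8 = hour 23.

23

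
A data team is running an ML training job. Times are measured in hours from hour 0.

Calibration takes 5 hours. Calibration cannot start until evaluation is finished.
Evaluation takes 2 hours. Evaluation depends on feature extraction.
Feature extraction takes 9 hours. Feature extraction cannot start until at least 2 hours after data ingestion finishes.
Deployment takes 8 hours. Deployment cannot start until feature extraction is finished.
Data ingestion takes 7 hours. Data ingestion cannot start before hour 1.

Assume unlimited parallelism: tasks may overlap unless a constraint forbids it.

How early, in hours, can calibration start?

Data ingestion waits on its own release at hour 1, so it starts at hour 1 and finishes at 1 + 7 = hour 8.
After data ingestion (finishes hour 8, plus 2-hour gap → hour 10), feature extraction can start at hour 10 and finishes at hour 19.
Evaluation cannot begin until feature extraction (finishes hour 19). It runs from hour 19 to 19 + 2 = hour 21.
Calibration waits on evaluation (finishes hour 21), so the earliest it can start is hour 21.

21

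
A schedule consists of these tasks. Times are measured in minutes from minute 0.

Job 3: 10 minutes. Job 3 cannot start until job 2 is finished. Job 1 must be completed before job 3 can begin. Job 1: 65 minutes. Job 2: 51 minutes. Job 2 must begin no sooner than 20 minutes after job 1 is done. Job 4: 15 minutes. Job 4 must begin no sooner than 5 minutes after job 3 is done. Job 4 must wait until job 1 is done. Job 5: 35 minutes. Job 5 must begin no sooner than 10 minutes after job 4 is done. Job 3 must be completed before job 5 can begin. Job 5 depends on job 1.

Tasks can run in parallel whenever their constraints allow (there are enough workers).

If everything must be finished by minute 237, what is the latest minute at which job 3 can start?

162

Job 5 must finish by minute 237; it takes 35 minutes, so it must start by 237 − 35 = minute 202.
Since job 5 (must start by minute 202, minus 10-minute gap → minute 192) depends on it, job 4 must finish by minute 192. Backing off its 15-minute duration gives a latest start of minute 177.
For job 3: job 4 (must start by minute 177, minus 5-minute gap → minute 172); job 5 (must start by minute 202). The most restrictive is minute 172; with a 10-minute duration, job 3 must start by minute 162.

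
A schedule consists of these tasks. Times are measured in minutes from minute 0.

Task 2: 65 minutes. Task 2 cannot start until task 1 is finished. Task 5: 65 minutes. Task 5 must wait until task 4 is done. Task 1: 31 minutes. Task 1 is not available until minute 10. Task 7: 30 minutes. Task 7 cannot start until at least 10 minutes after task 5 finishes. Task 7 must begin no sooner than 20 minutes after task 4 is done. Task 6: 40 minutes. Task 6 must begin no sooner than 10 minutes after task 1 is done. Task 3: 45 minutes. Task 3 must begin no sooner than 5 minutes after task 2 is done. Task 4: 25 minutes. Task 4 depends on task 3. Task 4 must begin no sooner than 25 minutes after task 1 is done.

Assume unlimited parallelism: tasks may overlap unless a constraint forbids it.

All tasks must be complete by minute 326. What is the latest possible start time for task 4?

196

Task 7 has no dependents, so it just needs to finish by minute 326. Starting by 326 − 30 = minute 296 achieves that.
Task 5 must finish before task 7 (must start by minute 296, minus 10-minute gap → minute 286). With a 65-minute duration, task 5 must start by 286 − 65 = minute 221.
For task 4: task 5 (must start by minute 221); task 7 (must start by minute 296, minus 20-minute gap → minute 276). The most restrictive is minute 221; with a 25-minute duration, task 4 must start by minute 196.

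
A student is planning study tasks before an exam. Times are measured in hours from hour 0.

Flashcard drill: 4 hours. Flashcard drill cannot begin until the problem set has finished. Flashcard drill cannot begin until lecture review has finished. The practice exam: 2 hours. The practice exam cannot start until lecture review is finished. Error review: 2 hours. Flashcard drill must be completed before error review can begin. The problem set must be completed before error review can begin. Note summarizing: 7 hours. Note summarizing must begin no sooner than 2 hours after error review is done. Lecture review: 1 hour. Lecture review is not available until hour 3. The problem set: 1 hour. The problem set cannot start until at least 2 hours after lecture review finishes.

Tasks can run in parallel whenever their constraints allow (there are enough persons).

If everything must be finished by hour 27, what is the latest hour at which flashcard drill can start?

12

Note summarizing must finish by hour 27; it takes 7 hours, so it must start by 27 − 7 = hour 20.
Error review feeds into note summarizing (must start by hour 20, minus 2-hour gap → hour 18); so error review must finish by hour 18 and therefore start by hour 16.
Flashcard drill has to be done before error review (must start by hour 16). That means finishing by hour 16, i.e. starting by 16 − 4 = hour 12.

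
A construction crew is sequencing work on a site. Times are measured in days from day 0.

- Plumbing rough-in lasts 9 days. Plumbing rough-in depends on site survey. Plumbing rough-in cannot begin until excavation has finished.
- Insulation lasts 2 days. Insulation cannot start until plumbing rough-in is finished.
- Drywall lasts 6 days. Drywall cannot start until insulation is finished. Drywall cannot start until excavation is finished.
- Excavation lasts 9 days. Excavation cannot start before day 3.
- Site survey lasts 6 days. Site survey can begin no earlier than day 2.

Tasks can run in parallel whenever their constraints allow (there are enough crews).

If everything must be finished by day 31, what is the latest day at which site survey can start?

8

Drywall must finish by day 31; it takes 6 days, so it must start by 31 − 6 = day 25.
Since drywall (must start by day 25) depends on it, insulation must finish by day 25. Backing off its 2-day duration gives a latest start of day 23.
Plumbing rough-in feeds into insulation (must start by day 23); so plumbing rough-in must finish by day 23 and therefore start by day 14.
Site survey feeds into plumbing rough-in (must start by day 14); so site survey must finish by day 14 and therefore start by day 8.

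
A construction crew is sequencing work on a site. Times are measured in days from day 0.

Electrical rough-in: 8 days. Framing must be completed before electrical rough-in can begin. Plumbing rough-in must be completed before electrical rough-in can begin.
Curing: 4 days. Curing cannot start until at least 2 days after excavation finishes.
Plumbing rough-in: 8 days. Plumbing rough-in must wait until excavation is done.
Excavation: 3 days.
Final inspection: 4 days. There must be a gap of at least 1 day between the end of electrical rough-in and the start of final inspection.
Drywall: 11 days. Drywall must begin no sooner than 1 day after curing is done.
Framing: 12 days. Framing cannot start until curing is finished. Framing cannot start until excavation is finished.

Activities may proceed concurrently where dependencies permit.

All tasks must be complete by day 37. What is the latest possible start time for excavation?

To finish by day 37, final inspection (duration 4) must start no later than day 33.
Electrical rough-in has to be done before final inspection (must start by day 33, minus 1-day gap → day 32). That means finishing by day 32, i.e. starting by 32 − 8 = day 24.
Framing has to be done before electrical rough-in (must start by day 24). That means finishing by day 24, i.e. starting by 24 − 12 = day 12.
To finish by day 37, drywall (duration 11) must start no later than day 26.
Curing feeds framing (must start by day 12); drywall (must start by day 26, minus 1-day gap → day 25). Taking the minimum, curing must finish by day 12 and start by 12 − 4 = day 8.
Plumbing rough-in must finish before electrical rough-in (must start by day 24). With an 8-day duration, plumbing rough-in must start by 24 − 8 = day 16.
For excavation: curing (must start by day 8, minus 2-day gap → day 6); framing (must start by day 12); plumbing rough-in (must start by day 16). The most restrictive is day 6; with a 3-day duration, excavation must start by day 3.

3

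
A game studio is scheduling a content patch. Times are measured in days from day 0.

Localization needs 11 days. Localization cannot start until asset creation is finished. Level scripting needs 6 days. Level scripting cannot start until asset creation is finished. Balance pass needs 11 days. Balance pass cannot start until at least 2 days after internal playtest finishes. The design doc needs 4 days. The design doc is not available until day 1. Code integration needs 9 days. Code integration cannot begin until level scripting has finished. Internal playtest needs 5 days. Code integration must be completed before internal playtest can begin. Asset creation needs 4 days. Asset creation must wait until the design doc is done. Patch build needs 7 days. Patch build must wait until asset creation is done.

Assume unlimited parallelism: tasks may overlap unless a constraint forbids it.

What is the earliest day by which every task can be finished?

The design doc waits on its own release at day 1, so it starts at day 1 and finishes at 1 + 4 = day 5.
Asset creation cannot begin until the design doc (finishes day 5). It runs from day 5 to 5 + 4 = day 9.
After asset creation (finishes day 9), patch build can start at day 9 and finishes at day 16.
After asset creation (finishes day 9), localization can start at day 9 and finishes at day 20.
After asset creation (finishes day 9), level scripting can start at day 9 and finishes at day 15.
After level scripting (finishes day 15), code integration can start at day 15 and finishes at day 24.
After code integration (finishes day 24), internal playtest can start at day 24 and finishes at day 29.
Balance pass waits on internal playtest (finishes day 29, plus 2-day gap → day 31), so it starts at day 31 and finishes at 31 + 11 = day 42.
All tasks are finished once the last one completes. Finish times: The design doc at 5, Asset creation at 9, Level scripting at 15, Code integration at 24, Internal playtest at 29, Balance pass at 42, Localization at 20, Patch build at 16. The latest is day 42.

42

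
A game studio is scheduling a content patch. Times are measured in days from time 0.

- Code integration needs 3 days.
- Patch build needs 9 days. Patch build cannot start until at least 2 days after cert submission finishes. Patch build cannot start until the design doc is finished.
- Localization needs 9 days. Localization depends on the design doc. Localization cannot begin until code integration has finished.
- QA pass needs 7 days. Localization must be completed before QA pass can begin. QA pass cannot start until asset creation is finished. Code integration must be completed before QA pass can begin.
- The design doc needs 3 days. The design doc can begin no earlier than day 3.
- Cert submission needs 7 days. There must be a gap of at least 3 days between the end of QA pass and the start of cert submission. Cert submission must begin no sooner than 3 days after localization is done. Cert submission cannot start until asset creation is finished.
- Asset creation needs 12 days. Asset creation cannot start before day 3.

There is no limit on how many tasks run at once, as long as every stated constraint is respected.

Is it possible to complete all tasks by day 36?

Code integration has no prerequisites, so it starts at day 0 and finishes at day 3.
After its own release at day 3, asset creation can start at day 3 and finishes at day 15.
The design doc waits on its own release at day 3, so it starts at day 3 and finishes at 3 + 3 = day 6.
Localization has to wait for the design doc (finishes day 6); code integration (finishes day 3). The latest of these is day 6, so localization runs day 6 to 6 + 9 = day 15.
QA pass needs all of localization (finishes day 15); asset creation (finishes day 15); code integration (finishes day 3). That puts its earliest start at day 15; it finishes at 15 + 7 = day 22.
Cert submission cannot start until QA pass (finishes day 22, plus 3-day gap → day 25); localization (finishes day 15, plus 3-day gap → day 18); asset creation (finishes day 15). The controlling bound is day 25, so cert submission finishes at 25 + 7 = day 32.
Patch build needs all of cert submission (finishes day 32, plus 2-day gap → day 34); the design doc (finishes day 6). That puts its earliest start at day 34; it finishes at 34 + 9 = day 43.
The earliest everything can be done is day 43, which is after the deadline of 36, so it is not possible.

No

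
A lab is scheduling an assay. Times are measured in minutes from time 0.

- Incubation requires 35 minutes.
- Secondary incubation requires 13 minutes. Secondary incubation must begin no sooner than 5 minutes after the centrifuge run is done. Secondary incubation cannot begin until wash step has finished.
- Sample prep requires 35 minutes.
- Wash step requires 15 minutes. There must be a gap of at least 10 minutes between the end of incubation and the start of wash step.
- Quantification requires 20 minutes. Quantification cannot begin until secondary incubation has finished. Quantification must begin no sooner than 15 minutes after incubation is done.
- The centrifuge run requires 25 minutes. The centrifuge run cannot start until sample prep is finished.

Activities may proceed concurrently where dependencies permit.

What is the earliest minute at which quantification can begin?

Incubation can start immediately at minute 0; it finishes at minute 35.
Wash step cannot begin until incubation (finishes minute 35, plus 10-minute gap → minute 45). It runs from minute 45 to 45 + 15 = minute 60.
Nothing blocks sample prep, so it runs from minute 0 to minute 35.
The centrifuge run cannot begin until sample prep (finishes minute 35). It runs from minute 35 to 35 + 25 = minute 60.
Secondary incubation has to wait for the centrifuge run (finishes minute 60, plus 5-minute gap → minute 65); wash step (finishes minute 60). The latest of these is minute 65, so secondary incubation runs minute 65 to 65 + 13 = minute 78.
Quantification waits on secondary incubation (finishes minute 78); incubation (finishes minute 35, plus 15-minute gap → minute 50). The latest of these is minute 78, which is the earliest quantification can start.

78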